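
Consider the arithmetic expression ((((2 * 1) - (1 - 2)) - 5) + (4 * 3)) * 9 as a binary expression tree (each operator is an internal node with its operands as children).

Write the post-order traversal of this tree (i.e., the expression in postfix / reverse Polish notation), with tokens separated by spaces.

Post-order on an expression tree gives postfix notation: for each operator, emit left operand, right operand, then the operator.

2 1 * 1 2 - - 5 - 4 3 * + 9 *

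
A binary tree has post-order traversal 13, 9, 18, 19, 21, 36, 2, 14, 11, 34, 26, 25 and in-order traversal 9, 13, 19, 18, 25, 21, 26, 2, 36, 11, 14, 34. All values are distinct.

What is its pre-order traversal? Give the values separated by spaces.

The last element of post-order is the root; it splits in-order into left and right subtrees.
Root 25: left subtree has 4 nodes {9, 13, 19, 18}, right has 7 {21, 26, 2, 36, 11, 14, 34}.
  Root 19: left subtree has 2 nodes {9, 13}, right has 1 {18}.
    Root 9: left subtree has 0 nodes { }, right has 1 {13}.
  Root 26: left subtree has 1 node {21}, right has 5 {2, 36, 11, 14, 34}.
    Root 34: left subtree has 4 nodes {2, 36, 11, 14}, right has 0 { }.
      Root 11: left subtree has 2 nodes {2, 36}, right has 1 {14}.
        Root 2: left subtree has 0 nodes { }, right has 1 {36}.

25 19 9 13 18 26 21 34 11 2 36 14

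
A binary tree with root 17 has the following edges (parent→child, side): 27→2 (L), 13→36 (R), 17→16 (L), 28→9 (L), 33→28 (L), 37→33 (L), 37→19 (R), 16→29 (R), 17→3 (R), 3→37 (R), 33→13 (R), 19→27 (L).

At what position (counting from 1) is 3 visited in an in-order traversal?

4

In-order visits the left subtree, then the node, then the right subtree.
At 17: go left to 16.
  At 16: no left child.
  Visit 16.
  At 16: go right to 29.
    29 is a leaf — visit 29.
Visit 17.
At 17: go right to 3.
  At 3: no left child.
  Visit 3.
  At 3: go right to 37.
    At 37: go left to 33.
      At 33: go left to 28.
        At 28: go left to 9.
          9 is a leaf — visit 9.
        Visit 28.
        At 28: no right child.
      Visit 33.
      At 33: go right to 13.
        At 13: no left child.
        Visit 13.
        At 13: go right to 36.
          36 is a leaf — visit 36.
    Visit 37.
    At 37: go right to 19.
      At 19: go left to 27.
        At 27: go left to 2.
          2 is a leaf — visit 2.
        Visit 27.
        At 27: no right child.
      Visit 19.
      At 19: no right child.
Full in-order sequence: 16, 29, 17, 3, 9, 28, 33, 13, 36, 37, 2, 27, 19.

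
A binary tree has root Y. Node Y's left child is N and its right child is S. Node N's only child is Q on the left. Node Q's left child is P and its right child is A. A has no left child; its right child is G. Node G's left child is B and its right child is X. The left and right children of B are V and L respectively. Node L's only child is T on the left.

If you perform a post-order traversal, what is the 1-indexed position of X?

Post-order visits the left subtree, then the right subtree, then the node.
At Y: go left to N.
  At N: go left to Q.
    At Q: go left to P.
      P is a leaf — visit P.
    At Q: go right to A.
      At A: no left child.
      At A: go right to G.
        At G: go left to B.
          At B: go left to V.
            V is a leaf — visit V.
          At B: go right to L.
            At L: go left to T.
              T is a leaf — visit T.
            At L: no right child.
            Visit L.
          Visit B.
        At G: go right to X.
          X is a leaf — visit X.
        Visit G.
      Visit A.
    Visit Q.
  At N: no right child.
  Visit N.
At Y: go right to S.
  S is a leaf — visit S.
Visit Y.
Full post-order sequence: P, V, T, L, B, X, G, A, Q, N, S, Y.

6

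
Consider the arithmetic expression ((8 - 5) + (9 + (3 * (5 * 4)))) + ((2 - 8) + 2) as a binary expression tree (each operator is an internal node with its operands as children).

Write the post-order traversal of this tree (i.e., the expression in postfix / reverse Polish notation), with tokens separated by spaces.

8 5 - 9 3 5 4 * * + + 2 8 - 2 + +

Post-order on an expression tree gives postfix notation: for each operator, emit left operand, right operand, then the operator.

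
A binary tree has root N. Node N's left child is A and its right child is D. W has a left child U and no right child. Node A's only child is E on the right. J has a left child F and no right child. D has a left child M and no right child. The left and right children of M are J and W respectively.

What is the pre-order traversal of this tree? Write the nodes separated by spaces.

N A E D M J F W U

Pre-order visits the node, then its left subtree, then its right subtree.
Visit N.
At N: go left to A.
  Visit A.
  At A: no left child.
  At A: go right to E.
    E is a leaf — visit E.
At N: go right to D.
  Visit D.
  At D: go left to M.
    Visit M.
    At M: go left to J.
      Visit J.
      At J: go left to F.
        F is a leaf — visit F.
      At J: no right child.
    At M: go right to W.
      Visit W.
      At W: go left to U.
        U is a leaf — visit U.
      At W: no right child.
  At D: no right child.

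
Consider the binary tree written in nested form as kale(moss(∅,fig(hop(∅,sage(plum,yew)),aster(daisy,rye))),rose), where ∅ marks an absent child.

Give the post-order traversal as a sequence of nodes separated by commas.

plum, yew, sage, hop, daisy, rye, aster, fig, moss, rose, kale

Post-order visits the left subtree, then the right subtree, then the node.
At kale: go left to moss.
  At moss: no left child.
  At moss: go right to fig.
    At fig: go left to hop.
      At hop: no left child.
      At hop: go right to sage.
        At sage: go left to plum.
          plum is a leaf — visit plum.
        At sage: go right to yew.
          yew is a leaf — visit yew.
        Visit sage.
      Visit hop.
    At fig: go right to aster.
      At aster: go left to daisy.
        daisy is a leaf — visit daisy.
      At aster: go right to rye.
        rye is a leaf — visit rye.
      Visit aster.
    Visit fig.
  Visit moss.
At kale: go right to rose.
  rose is a leaf — visit rose.
Visit kale.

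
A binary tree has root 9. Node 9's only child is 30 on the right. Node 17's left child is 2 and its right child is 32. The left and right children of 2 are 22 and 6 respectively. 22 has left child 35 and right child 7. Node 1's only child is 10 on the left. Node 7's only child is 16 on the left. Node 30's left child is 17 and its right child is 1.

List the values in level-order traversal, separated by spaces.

9 30 17 1 2 32 10 22 6 35 7 16

Level-order visits nodes level by level from the root, left to right within each level.
Level 0: 9
Level 1: 30
Level 2: 17, 1
Level 3: 2, 32, 10
Level 4: 22, 6
Level 5: 35, 7
Level 6: 16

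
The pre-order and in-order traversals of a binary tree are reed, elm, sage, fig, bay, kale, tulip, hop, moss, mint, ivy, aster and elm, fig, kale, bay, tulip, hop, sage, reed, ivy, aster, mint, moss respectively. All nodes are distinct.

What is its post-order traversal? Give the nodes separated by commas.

The first element of pre-order is the root; it splits in-order into left and right subtrees.
Root reed: left subtree has 7 nodes {elm, fig, kale, bay, tulip, hop, sage}, right has 4 {ivy, aster, mint, moss}.
  Root elm: left subtree has 0 nodes { }, right has 6 {fig, kale, bay, tulip, hop, sage}.
    Root sage: left subtree has 5 nodes {fig, kale, bay, tulip, hop}, right has 0 { }.
      Root fig: left subtree has 0 nodes { }, right has 4 {kale, bay, tulip, hop}.
        Root bay: left subtree has 1 node {kale}, right has 2 {tulip, hop}.
          Root tulip: left subtree has 0 nodes { }, right has 1 {hop}.
  Root moss: left subtree has 3 nodes {ivy, aster, mint}, right has 0 { }.
    Root mint: left subtree has 2 nodes {ivy, aster}, right has 0 { }.
      Root ivy: left subtree has 0 nodes { }, right has 1 {aster}.

kale, hop, tulip, bay, fig, sage, elm, aster, ivy, mint, moss, reed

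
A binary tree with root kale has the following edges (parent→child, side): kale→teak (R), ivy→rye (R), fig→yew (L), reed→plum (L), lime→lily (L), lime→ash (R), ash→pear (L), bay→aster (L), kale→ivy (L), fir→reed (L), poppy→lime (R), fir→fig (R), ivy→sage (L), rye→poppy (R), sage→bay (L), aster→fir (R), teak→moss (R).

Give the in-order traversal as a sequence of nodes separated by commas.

aster, plum, reed, fir, yew, fig, bay, sage, ivy, rye, poppy, lily, lime, pear, ash, kale, teak, moss

In-order visits the left subtree, then the node, then the right subtree.
At kale: go left to ivy.
  At ivy: go left to sage.
    At sage: go left to bay.
      At bay: go left to aster.
        At aster: no left child.
        Visit aster.
        At aster: go right to fir.
          At fir: go left to reed.
            At reed: go left to plum.
              plum is a leaf — visit plum.
            Visit reed.
            At reed: no right child.
          Visit fir.
          At fir: go right to fig.
            At fig: go left to yew.
              yew is a leaf — visit yew.
            Visit fig.
            At fig: no right child.
      Visit bay.
      At bay: no right child.
    Visit sage.
    At sage: no right child.
  Visit ivy.
  At ivy: go right to rye.
    At rye: no left child.
    Visit rye.
    At rye: go right to poppy.
      At poppy: no left child.
      Visit poppy.
      At poppy: go right to lime.
        At lime: go left to lily.
          lily is a leaf — visit lily.
        Visit lime.
        At lime: go right to ash.
          At ash: go left to pear.
            pear is a leaf — visit pear.
          Visit ash.
          At ash: no right child.
Visit kale.
At kale: go right to teak.
  At teak: no left child.
  Visit teak.
  At teak: go right to moss.
    moss is a leaf — visit moss.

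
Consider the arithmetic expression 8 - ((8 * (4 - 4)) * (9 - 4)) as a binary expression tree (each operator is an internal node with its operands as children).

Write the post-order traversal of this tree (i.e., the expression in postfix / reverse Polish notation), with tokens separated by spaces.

8 8 4 4 - * 9 4 - * -

Post-order on an expression tree gives postfix notation: for each operator, emit left operand, right operand, then the operator.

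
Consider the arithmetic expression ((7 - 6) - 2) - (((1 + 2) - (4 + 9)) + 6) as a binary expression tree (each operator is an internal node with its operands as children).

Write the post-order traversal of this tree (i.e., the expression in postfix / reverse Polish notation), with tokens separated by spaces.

Post-order on an expression tree gives postfix notation: for each operator, emit left operand, right operand, then the operator.

7 6 - 2 - 1 2 + 4 9 + - 6 + -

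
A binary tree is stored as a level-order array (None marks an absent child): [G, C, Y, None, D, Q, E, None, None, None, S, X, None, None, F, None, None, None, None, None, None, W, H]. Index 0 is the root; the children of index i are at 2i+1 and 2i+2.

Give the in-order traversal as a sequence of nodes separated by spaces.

C D W S H G X Q Y E F

In-order visits the left subtree, then the node, then the right subtree.
At G: go left to C.
  At C: no left child.
  Visit C.
  At C: go right to D.
    At D: no left child.
    Visit D.
    At D: go right to S.
      At S: go left to W.
        W is a leaf — visit W.
      Visit S.
      At S: go right to H.
        H is a leaf — visit H.
Visit G.
At G: go right to Y.
  At Y: go left to Q.
    At Q: go left to X.
      X is a leaf — visit X.
    Visit Q.
    At Q: no right child.
  Visit Y.
  At Y: go right to E.
    At E: no left child.
    Visit E.
    At E: go right to F.
      F is a leaf — visit F.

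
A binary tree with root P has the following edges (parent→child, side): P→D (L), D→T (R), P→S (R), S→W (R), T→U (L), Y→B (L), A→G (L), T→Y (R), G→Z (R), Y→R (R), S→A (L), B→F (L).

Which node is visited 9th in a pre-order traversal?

S

Pre-order visits the node, then its left subtree, then its right subtree.
Visit P.
At P: go left to D.
  Visit D.
  At D: no left child.
  At D: go right to T.
    Visit T.
    At T: go left to U.
      U is a leaf — visit U.
    At T: go right to Y.
      Visit Y.
      At Y: go left to B.
        Visit B.
        At B: go left to F.
          F is a leaf — visit F.
        At B: no right child.
      At Y: go right to R.
        R is a leaf — visit R.
At P: go right to S.
  Visit S.
  At S: go left to A.
    Visit A.
    At A: go left to G.
      Visit G.
      At G: no left child.
      At G: go right to Z.
        Z is a leaf — visit Z.
    At A: no right child.
  At S: go right to W.
    W is a leaf — visit W.
Full pre-order sequence: P, D, T, U, Y, B, F, R, S, A, G, Z, W.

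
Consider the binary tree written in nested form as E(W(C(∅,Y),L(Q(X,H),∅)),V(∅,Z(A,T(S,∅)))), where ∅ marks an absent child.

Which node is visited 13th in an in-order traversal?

In-order visits the left subtree, then the node, then the right subtree.
At E: go left to W.
  At W: go left to C.
    At C: no left child.
    Visit C.
    At C: go right to Y.
      Y is a leaf — visit Y.
  Visit W.
  At W: go right to L.
    At L: go left to Q.
      At Q: go left to X.
        X is a leaf — visit X.
      Visit Q.
      At Q: go right to H.
        H is a leaf — visit H.
    Visit L.
    At L: no right child.
Visit E.
At E: go right to V.
  At V: no left child.
  Visit V.
  At V: go right to Z.
    At Z: go left to A.
      A is a leaf — visit A.
    Visit Z.
    At Z: go right to T.
      At T: go left to S.
        S is a leaf — visit S.
      Visit T.
      At T: no right child.
Full in-order sequence: C, Y, W, X, Q, H, L, E, V, A, Z, S, T.

T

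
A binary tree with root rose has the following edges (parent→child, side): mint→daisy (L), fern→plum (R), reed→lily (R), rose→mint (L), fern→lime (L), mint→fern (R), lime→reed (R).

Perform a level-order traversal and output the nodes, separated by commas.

rose, mint, daisy, fern, lime, plum, reed, lily

Level-order visits nodes level by level from the root, left to right within each level.
Level 0: rose
Level 1: mint
Level 2: daisy, fern
Level 3: lime, plum
Level 4: reed
Level 5: lily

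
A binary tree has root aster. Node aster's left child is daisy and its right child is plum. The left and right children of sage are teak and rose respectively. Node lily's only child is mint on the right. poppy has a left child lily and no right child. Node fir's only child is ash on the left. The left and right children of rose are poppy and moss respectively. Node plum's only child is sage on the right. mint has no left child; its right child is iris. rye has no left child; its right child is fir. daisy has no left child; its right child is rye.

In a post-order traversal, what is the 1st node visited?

Post-order visits the left subtree, then the right subtree, then the node.
At aster: go left to daisy.
  At daisy: no left child.
  At daisy: go right to rye.
    At rye: no left child.
    At rye: go right to fir.
      At fir: go left to ash.
        ash is a leaf — visit ash.
      At fir: no right child.
      Visit fir.
    Visit rye.
  Visit daisy.
At aster: go right to plum.
  At plum: no left child.
  At plum: go right to sage.
    At sage: go left to teak.
      teak is a leaf — visit teak.
    At sage: go right to rose.
      At rose: go left to poppy.
        At poppy: go left to lily.
          At lily: no left child.
          At lily: go right to mint.
            At mint: no left child.
            At mint: go right to iris.
              iris is a leaf — visit iris.
            Visit mint.
          Visit lily.
        At poppy: no right child.
        Visit poppy.
      At rose: go right to moss.
        moss is a leaf — visit moss.
      Visit rose.
    Visit sage.
  Visit plum.
Visit aster.
Full post-order sequence: ash, fir, rye, daisy, teak, iris, mint, lily, poppy, moss, rose, sage, plum, aster.

ash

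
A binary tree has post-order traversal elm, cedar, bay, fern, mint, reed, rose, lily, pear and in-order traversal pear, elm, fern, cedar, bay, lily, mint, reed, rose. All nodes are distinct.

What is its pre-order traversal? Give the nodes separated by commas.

pear, lily, fern, elm, bay, cedar, rose, reed, mint

The last element of post-order is the root; it splits in-order into left and right subtrees.
Root pear: left subtree has 0 nodes { }, right has 8 {elm, fern, cedar, bay, lily, mint, reed, rose}.
  Root lily: left subtree has 4 nodes {elm, fern, cedar, bay}, right has 3 {mint, reed, rose}.
    Root fern: left subtree has 1 node {elm}, right has 2 {cedar, bay}.
      Root bay: left subtree has 1 node {cedar}, right has 0 { }.
    Root rose: left subtree has 2 nodes {mint, reed}, right has 0 { }.
      Root reed: left subtree has 1 node {mint}, right has 0 { }.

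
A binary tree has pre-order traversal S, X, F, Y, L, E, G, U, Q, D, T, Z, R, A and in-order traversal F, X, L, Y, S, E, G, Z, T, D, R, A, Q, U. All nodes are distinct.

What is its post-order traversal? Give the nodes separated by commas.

The first element of pre-order is the root; it splits in-order into left and right subtrees.
Root S: left subtree has 4 nodes {F, X, L, Y}, right has 9 {E, G, Z, T, D, R, A, Q, U}.
  Root X: left subtree has 1 node {F}, right has 2 {L, Y}.
    Root Y: left subtree has 1 node {L}, right has 0 { }.
  Root E: left subtree has 0 nodes { }, right has 8 {G, Z, T, D, R, A, Q, U}.
    Root G: left subtree has 0 nodes { }, right has 7 {Z, T, D, R, A, Q, U}.
      Root U: left subtree has 6 nodes {Z, T, D, R, A, Q}, right has 0 { }.
        Root Q: left subtree has 5 nodes {Z, T, D, R, A}, right has 0 { }.
          Root D: left subtree has 2 nodes {Z, T}, right has 2 {R, A}.
            Root T: left subtree has 1 node {Z}, right has 0 { }.
            Root R: left subtree has 0 nodes { }, right has 1 {A}.

F, L, Y, X, Z, T, A, R, D, Q, U, G, E, S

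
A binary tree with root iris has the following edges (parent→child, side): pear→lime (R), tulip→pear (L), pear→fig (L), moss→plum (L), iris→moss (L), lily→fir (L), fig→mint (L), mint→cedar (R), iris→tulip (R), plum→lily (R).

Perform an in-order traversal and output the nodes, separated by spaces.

plum fir lily moss iris mint cedar fig pear lime tulip

In-order visits the left subtree, then the node, then the right subtree.
At iris: go left to moss.
  At moss: go left to plum.
    At plum: no left child.
    Visit plum.
    At plum: go right to lily.
      At lily: go left to fir.
        fir is a leaf — visit fir.
      Visit lily.
      At lily: no right child.
  Visit moss.
  At moss: no right child.
Visit iris.
At iris: go right to tulip.
  At tulip: go left to pear.
    At pear: go left to fig.
      At fig: go left to mint.
        At mint: no left child.
        Visit mint.
        At mint: go right to cedar.
          cedar is a leaf — visit cedar.
      Visit fig.
      At fig: no right child.
    Visit pear.
    At pear: go right to lime.
      lime is a leaf — visit lime.
  Visit tulip.
  At tulip: no right child.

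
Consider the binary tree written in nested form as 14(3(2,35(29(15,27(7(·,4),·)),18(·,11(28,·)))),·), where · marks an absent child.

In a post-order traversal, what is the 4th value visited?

7

Post-order visits the left subtree, then the right subtree, then the node.
At 14: go left to 3.
  At 3: go left to 2.
    2 is a leaf — visit 2.
  At 3: go right to 35.
    At 35: go left to 29.
      At 29: go left to 15.
        15 is a leaf — visit 15.
      At 29: go right to 27.
        At 27: go left to 7.
          At 7: no left child.
          At 7: go right to 4.
            4 is a leaf — visit 4.
          Visit 7.
        At 27: no right child.
        Visit 27.
      Visit 29.
    At 35: go right to 18.
      At 18: no left child.
      At 18: go right to 11.
        At 11: go left to 28.
          28 is a leaf — visit 28.
        At 11: no right child.
        Visit 11.
      Visit 18.
    Visit 35.
  Visit 3.
At 14: no right child.
Visit 14.
Full post-order sequence: 2, 15, 4, 7, 27, 29, 28, 11, 18, 35, 3, 14.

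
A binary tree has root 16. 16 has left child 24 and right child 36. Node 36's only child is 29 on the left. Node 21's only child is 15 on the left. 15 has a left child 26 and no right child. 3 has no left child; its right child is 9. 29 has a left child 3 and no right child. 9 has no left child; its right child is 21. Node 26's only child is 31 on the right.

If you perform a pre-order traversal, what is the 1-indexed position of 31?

Pre-order visits the node, then its left subtree, then its right subtree.
Visit 16.
At 16: go left to 24.
  24 is a leaf — visit 24.
At 16: go right to 36.
  Visit 36.
  At 36: go left to 29.
    Visit 29.
    At 29: go left to 3.
      Visit 3.
      At 3: no left child.
      At 3: go right to 9.
        Visit 9.
        At 9: no left child.
        At 9: go right to 21.
          Visit 21.
          At 21: go left to 15.
            Visit 15.
            At 15: go left to 26.
              Visit 26.
              At 26: no left child.
              At 26: go right to 31.
                31 is a leaf — visit 31.
            At 15: no right child.
          At 21: no right child.
    At 29: no right child.
  At 36: no right child.
Full pre-order sequence: 16, 24, 36, 29, 3, 9, 21, 15, 26, 31.

10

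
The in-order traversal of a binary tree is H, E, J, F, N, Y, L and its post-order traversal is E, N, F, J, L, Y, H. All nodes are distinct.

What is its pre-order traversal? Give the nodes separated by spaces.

H Y J E F N L

The last element of post-order is the root; it splits in-order into left and right subtrees.
Root H: left subtree has 0 nodes { }, right has 6 {E, J, F, N, Y, L}.
  Root Y: left subtree has 4 nodes {E, J, F, N}, right has 1 {L}.
    Root J: left subtree has 1 node {E}, right has 2 {F, N}.
      Root F: left subtree has 0 nodes { }, right has 1 {N}.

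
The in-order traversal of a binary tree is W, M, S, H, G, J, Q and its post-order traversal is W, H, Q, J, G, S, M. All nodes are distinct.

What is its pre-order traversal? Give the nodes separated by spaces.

The last element of post-order is the root; it splits in-order into left and right subtrees.
Root M: left subtree has 1 node {W}, right has 5 {S, H, G, J, Q}.
  Root S: left subtree has 0 nodes { }, right has 4 {H, G, J, Q}.
    Root G: left subtree has 1 node {H}, right has 2 {J, Q}.
      Root J: left subtree has 0 nodes { }, right has 1 {Q}.

M W S G H J Q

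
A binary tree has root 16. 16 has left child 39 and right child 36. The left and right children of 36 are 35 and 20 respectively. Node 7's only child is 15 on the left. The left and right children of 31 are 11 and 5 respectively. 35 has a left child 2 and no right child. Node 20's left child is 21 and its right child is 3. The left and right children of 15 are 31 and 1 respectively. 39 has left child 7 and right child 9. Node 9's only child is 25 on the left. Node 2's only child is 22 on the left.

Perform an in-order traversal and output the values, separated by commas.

11, 31, 5, 15, 1, 7, 39, 25, 9, 16, 22, 2, 35, 36, 21, 20, 3

In-order visits the left subtree, then the node, then the right subtree.
At 16: go left to 39.
  At 39: go left to 7.
    At 7: go left to 15.
      At 15: go left to 31.
        At 31: go left to 11.
          11 is a leaf — visit 11.
        Visit 31.
        At 31: go right to 5.
          5 is a leaf — visit 5.
      Visit 15.
      At 15: go right to 1.
        1 is a leaf — visit 1.
    Visit 7.
    At 7: no right child.
  Visit 39.
  At 39: go right to 9.
    At 9: go left to 25.
      25 is a leaf — visit 25.
    Visit 9.
    At 9: no right child.
Visit 16.
At 16: go right to 36.
  At 36: go left to 35.
    At 35: go left to 2.
      At 2: go left to 22.
        22 is a leaf — visit 22.
      Visit 2.
      At 2: no right child.
    Visit 35.
    At 35: no right child.
  Visit 36.
  At 36: go right to 20.
    At 20: go left to 21.
      21 is a leaf — visit 21.
    Visit 20.
    At 20: go right to 3.
      3 is a leaf — visit 3.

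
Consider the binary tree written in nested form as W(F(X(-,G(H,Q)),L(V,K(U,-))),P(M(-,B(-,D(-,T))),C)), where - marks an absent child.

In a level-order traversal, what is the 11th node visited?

Level-order visits nodes level by level from the root, left to right within each level.
Level 0: W
Level 1: F, P
Level 2: X, L, M, C
Level 3: G, V, K, B
Level 4: H, Q, U, D
Level 5: T
Full level-order sequence: W, F, P, X, L, M, C, G, V, K, B, H, Q, U, D, T.

B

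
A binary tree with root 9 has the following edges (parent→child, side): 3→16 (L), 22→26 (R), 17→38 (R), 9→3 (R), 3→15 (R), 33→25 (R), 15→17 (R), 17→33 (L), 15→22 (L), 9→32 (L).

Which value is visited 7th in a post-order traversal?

38

Post-order visits the left subtree, then the right subtree, then the node.
At 9: go left to 32.
  32 is a leaf — visit 32.
At 9: go right to 3.
  At 3: go left to 16.
    16 is a leaf — visit 16.
  At 3: go right to 15.
    At 15: go left to 22.
      At 22: no left child.
      At 22: go right to 26.
        26 is a leaf — visit 26.
      Visit 22.
    At 15: go right to 17.
      At 17: go left to 33.
        At 33: no left child.
        At 33: go right to 25.
          25 is a leaf — visit 25.
        Visit 33.
      At 17: go right to 38.
        38 is a leaf — visit 38.
      Visit 17.
    Visit 15.
  Visit 3.
Visit 9.
Full post-order sequence: 32, 16, 26, 22, 25, 33, 38, 17, 15, 3, 9.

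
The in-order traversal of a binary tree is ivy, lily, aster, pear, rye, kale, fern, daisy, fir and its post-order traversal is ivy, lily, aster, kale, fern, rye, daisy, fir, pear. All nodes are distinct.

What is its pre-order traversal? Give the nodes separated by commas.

The last element of post-order is the root; it splits in-order into left and right subtrees.
Root pear: left subtree has 3 nodes {ivy, lily, aster}, right has 5 {rye, kale, fern, daisy, fir}.
  Root aster: left subtree has 2 nodes {ivy, lily}, right has 0 { }.
    Root lily: left subtree has 1 node {ivy}, right has 0 { }.
  Root fir: left subtree has 4 nodes {rye, kale, fern, daisy}, right has 0 { }.
    Root daisy: left subtree has 3 nodes {rye, kale, fern}, right has 0 { }.
      Root rye: left subtree has 0 nodes { }, right has 2 {kale, fern}.
        Root fern: left subtree has 1 node {kale}, right has 0 { }.

pear, aster, lily, ivy, fir, daisy, rye, fern, kale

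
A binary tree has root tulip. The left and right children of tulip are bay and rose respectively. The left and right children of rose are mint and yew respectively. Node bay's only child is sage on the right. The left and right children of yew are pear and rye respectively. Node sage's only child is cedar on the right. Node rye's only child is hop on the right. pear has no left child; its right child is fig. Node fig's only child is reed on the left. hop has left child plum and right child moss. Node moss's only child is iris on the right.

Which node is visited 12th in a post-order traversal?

Post-order visits the left subtree, then the right subtree, then the node.
At tulip: go left to bay.
  At bay: no left child.
  At bay: go right to sage.
    At sage: no left child.
    At sage: go right to cedar.
      cedar is a leaf — visit cedar.
    Visit sage.
  Visit bay.
At tulip: go right to rose.
  At rose: go left to mint.
    mint is a leaf — visit mint.
  At rose: go right to yew.
    At yew: go left to pear.
      At pear: no left child.
      At pear: go right to fig.
        At fig: go left to reed.
          reed is a leaf — visit reed.
        At fig: no right child.
        Visit fig.
      Visit pear.
    At yew: go right to rye.
      At rye: no left child.
      At rye: go right to hop.
        At hop: go left to plum.
          plum is a leaf — visit plum.
        At hop: go right to moss.
          At moss: no left child.
          At moss: go right to iris.
            iris is a leaf — visit iris.
          Visit moss.
        Visit hop.
      Visit rye.
    Visit yew.
  Visit rose.
Visit tulip.
Full post-order sequence: cedar, sage, bay, mint, reed, fig, pear, plum, iris, moss, hop, rye, yew, rose, tulip.

rye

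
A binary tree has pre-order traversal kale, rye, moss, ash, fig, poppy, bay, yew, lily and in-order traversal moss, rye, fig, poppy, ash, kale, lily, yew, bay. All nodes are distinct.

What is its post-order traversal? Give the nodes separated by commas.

The first element of pre-order is the root; it splits in-order into left and right subtrees.
Root kale: left subtree has 5 nodes {moss, rye, fig, poppy, ash}, right has 3 {lily, yew, bay}.
  Root rye: left subtree has 1 node {moss}, right has 3 {fig, poppy, ash}.
    Root ash: left subtree has 2 nodes {fig, poppy}, right has 0 { }.
      Root fig: left subtree has 0 nodes { }, right has 1 {poppy}.
  Root bay: left subtree has 2 nodes {lily, yew}, right has 0 { }.
    Root yew: left subtree has 1 node {lily}, right has 0 { }.

moss, poppy, fig, ash, rye, lily, yew, bay, kale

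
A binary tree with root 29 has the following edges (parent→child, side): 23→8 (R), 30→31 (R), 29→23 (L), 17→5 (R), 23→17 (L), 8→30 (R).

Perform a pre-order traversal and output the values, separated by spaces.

29 23 17 5 8 30 31

Pre-order visits the node, then its left subtree, then its right subtree.
Visit 29.
At 29: go left to 23.
  Visit 23.
  At 23: go left to 17.
    Visit 17.
    At 17: no left child.
    At 17: go right to 5.
      5 is a leaf — visit 5.
  At 23: go right to 8.
    Visit 8.
    At 8: no left child.
    At 8: go right to 30.
      Visit 30.
      At 30: no left child.
      At 30: go right to 31.
        31 is a leaf — visit 31.
At 29: no right child.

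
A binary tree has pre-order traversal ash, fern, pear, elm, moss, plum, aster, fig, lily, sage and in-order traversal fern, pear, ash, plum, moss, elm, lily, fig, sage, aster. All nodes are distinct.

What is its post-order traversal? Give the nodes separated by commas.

The first element of pre-order is the root; it splits in-order into left and right subtrees.
Root ash: left subtree has 2 nodes {fern, pear}, right has 7 {plum, moss, elm, lily, fig, sage, aster}.
  Root fern: left subtree has 0 nodes { }, right has 1 {pear}.
  Root elm: left subtree has 2 nodes {plum, moss}, right has 4 {lily, fig, sage, aster}.
    Root moss: left subtree has 1 node {plum}, right has 0 { }.
    Root aster: left subtree has 3 nodes {lily, fig, sage}, right has 0 { }.
      Root fig: left subtree has 1 node {lily}, right has 1 {sage}.

pear, fern, plum, moss, lily, sage, fig, aster, elm, ash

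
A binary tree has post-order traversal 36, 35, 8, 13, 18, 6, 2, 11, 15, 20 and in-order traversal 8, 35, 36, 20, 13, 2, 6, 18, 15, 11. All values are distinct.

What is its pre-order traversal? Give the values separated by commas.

The last element of post-order is the root; it splits in-order into left and right subtrees.
Root 20: left subtree has 3 nodes {8, 35, 36}, right has 6 {13, 2, 6, 18, 15, 11}.
  Root 8: left subtree has 0 nodes { }, right has 2 {35, 36}.
    Root 35: left subtree has 0 nodes { }, right has 1 {36}.
  Root 15: left subtree has 4 nodes {13, 2, 6, 18}, right has 1 {11}.
    Root 2: left subtree has 1 node {13}, right has 2 {6, 18}.
      Root 6: left subtree has 0 nodes { }, right has 1 {18}.

20, 8, 35, 36, 15, 2, 13, 6, 18, 11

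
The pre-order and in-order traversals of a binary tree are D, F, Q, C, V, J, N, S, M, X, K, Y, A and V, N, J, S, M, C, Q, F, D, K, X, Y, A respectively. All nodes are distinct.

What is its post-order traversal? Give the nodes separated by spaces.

The first element of pre-order is the root; it splits in-order into left and right subtrees.
Root D: left subtree has 8 nodes {V, N, J, S, M, C, Q, F}, right has 4 {K, X, Y, A}.
  Root F: left subtree has 7 nodes {V, N, J, S, M, C, Q}, right has 0 { }.
    Root Q: left subtree has 6 nodes {V, N, J, S, M, C}, right has 0 { }.
      Root C: left subtree has 5 nodes {V, N, J, S, M}, right has 0 { }.
        Root V: left subtree has 0 nodes { }, right has 4 {N, J, S, M}.
          Root J: left subtree has 1 node {N}, right has 2 {S, M}.
            Root S: left subtree has 0 nodes { }, right has 1 {M}.
  Root X: left subtree has 1 node {K}, right has 2 {Y, A}.
    Root Y: left subtree has 0 nodes { }, right has 1 {A}.

N M S J V C Q F K A Y X D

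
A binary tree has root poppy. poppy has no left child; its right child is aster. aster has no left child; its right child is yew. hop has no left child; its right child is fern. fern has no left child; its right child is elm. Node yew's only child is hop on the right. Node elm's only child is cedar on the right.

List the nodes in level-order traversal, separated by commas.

Level-order visits nodes level by level from the root, left to right within each level.
Level 0: poppy
Level 1: aster
Level 2: yew
Level 3: hop
Level 4: fern
Level 5: elm
Level 6: cedar

poppy, aster, yew, hop, fern, elm, cedar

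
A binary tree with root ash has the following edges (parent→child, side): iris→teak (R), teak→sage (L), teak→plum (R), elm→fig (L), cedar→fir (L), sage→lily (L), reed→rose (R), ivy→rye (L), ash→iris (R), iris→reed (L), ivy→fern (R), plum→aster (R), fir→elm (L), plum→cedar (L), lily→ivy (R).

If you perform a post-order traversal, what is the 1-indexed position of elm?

9

Post-order visits the left subtree, then the right subtree, then the node.
At ash: no left child.
At ash: go right to iris.
  At iris: go left to reed.
    At reed: no left child.
    At reed: go right to rose.
      rose is a leaf — visit rose.
    Visit reed.
  At iris: go right to teak.
    At teak: go left to sage.
      At sage: go left to lily.
        At lily: no left child.
        At lily: go right to ivy.
          At ivy: go left to rye.
            rye is a leaf — visit rye.
          At ivy: go right to fern.
            fern is a leaf — visit fern.
          Visit ivy.
        Visit lily.
      At sage: no right child.
      Visit sage.
    At teak: go right to plum.
      At plum: go left to cedar.
        At cedar: go left to fir.
          At fir: go left to elm.
            At elm: go left to fig.
              fig is a leaf — visit fig.
            At elm: no right child.
            Visit elm.
          At fir: no right child.
          Visit fir.
        At cedar: no right child.
        Visit cedar.
      At plum: go right to aster.
        aster is a leaf — visit aster.
      Visit plum.
    Visit teak.
  Visit iris.
Visit ash.
Full post-order sequence: rose, reed, rye, fern, ivy, lily, sage, fig, elm, fir, cedar, aster, plum, teak, iris, ash.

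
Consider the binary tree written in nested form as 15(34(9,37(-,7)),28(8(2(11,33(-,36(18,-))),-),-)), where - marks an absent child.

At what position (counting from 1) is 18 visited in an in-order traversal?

9

In-order visits the left subtree, then the node, then the right subtree.
At 15: go left to 34.
  At 34: go left to 9.
    9 is a leaf — visit 9.
  Visit 34.
  At 34: go right to 37.
    At 37: no left child.
    Visit 37.
    At 37: go right to 7.
      7 is a leaf — visit 7.
Visit 15.
At 15: go right to 28.
  At 28: go left to 8.
    At 8: go left to 2.
      At 2: go left to 11.
        11 is a leaf — visit 11.
      Visit 2.
      At 2: go right to 33.
        At 33: no left child.
        Visit 33.
        At 33: go right to 36.
          At 36: go left to 18.
            18 is a leaf — visit 18.
          Visit 36.
          At 36: no right child.
    Visit 8.
    At 8: no right child.
  Visit 28.
  At 28: no right child.
Full in-order sequence: 9, 34, 37, 7, 15, 11, 2, 33, 18, 36, 8, 28.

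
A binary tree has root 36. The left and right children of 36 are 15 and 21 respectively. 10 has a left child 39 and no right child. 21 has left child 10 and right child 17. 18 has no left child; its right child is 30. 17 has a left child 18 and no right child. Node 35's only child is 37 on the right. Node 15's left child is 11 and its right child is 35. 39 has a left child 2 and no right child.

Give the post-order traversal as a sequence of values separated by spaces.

11 37 35 15 2 39 10 30 18 17 21 36

Post-order visits the left subtree, then the right subtree, then the node.
At 36: go left to 15.
  At 15: go left to 11.
    11 is a leaf — visit 11.
  At 15: go right to 35.
    At 35: no left child.
    At 35: go right to 37.
      37 is a leaf — visit 37.
    Visit 35.
  Visit 15.
At 36: go right to 21.
  At 21: go left to 10.
    At 10: go left to 39.
      At 39: go left to 2.
        2 is a leaf — visit 2.
      At 39: no right child.
      Visit 39.
    At 10: no right child.
    Visit 10.
  At 21: go right to 17.
    At 17: go left to 18.
      At 18: no left child.
      At 18: go right to 30.
        30 is a leaf — visit 30.
      Visit 18.
    At 17: no right child.
    Visit 17.
  Visit 21.
Visit 36.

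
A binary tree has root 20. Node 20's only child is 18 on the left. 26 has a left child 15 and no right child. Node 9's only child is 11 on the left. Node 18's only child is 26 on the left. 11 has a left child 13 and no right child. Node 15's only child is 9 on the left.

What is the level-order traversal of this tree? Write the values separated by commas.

Level-order visits nodes level by level from the root, left to right within each level.
Level 0: 20
Level 1: 18
Level 2: 26
Level 3: 15
Level 4: 9
Level 5: 11
Level 6: 13

20, 18, 26, 15, 9, 11, 13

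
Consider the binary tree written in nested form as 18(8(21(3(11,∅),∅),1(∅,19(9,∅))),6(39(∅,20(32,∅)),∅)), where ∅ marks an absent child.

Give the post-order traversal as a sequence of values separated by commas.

11, 3, 21, 9, 19, 1, 8, 32, 20, 39, 6, 18

Post-order visits the left subtree, then the right subtree, then the node.
At 18: go left to 8.
  At 8: go left to 21.
    At 21: go left to 3.
      At 3: go left to 11.
        11 is a leaf — visit 11.
      At 3: no right child.
      Visit 3.
    At 21: no right child.
    Visit 21.
  At 8: go right to 1.
    At 1: no left child.
    At 1: go right to 19.
      At 19: go left to 9.
        9 is a leaf — visit 9.
      At 19: no right child.
      Visit 19.
    Visit 1.
  Visit 8.
At 18: go right to 6.
  At 6: go left to 39.
    At 39: no left child.
    At 39: go right to 20.
      At 20: go left to 32.
        32 is a leaf — visit 32.
      At 20: no right child.
      Visit 20.
    Visit 39.
  At 6: no right child.
  Visit 6.
Visit 18.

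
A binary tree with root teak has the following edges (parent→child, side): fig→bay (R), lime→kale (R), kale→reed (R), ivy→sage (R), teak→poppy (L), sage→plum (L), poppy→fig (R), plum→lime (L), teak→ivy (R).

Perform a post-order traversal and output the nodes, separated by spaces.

bay fig poppy reed kale lime plum sage ivy teak

Post-order visits the left subtree, then the right subtree, then the node.
At teak: go left to poppy.
  At poppy: no left child.
  At poppy: go right to fig.
    At fig: no left child.
    At fig: go right to bay.
      bay is a leaf — visit bay.
    Visit fig.
  Visit poppy.
At teak: go right to ivy.
  At ivy: no left child.
  At ivy: go right to sage.
    At sage: go left to plum.
      At plum: go left to lime.
        At lime: no left child.
        At lime: go right to kale.
          At kale: no left child.
          At kale: go right to reed.
            reed is a leaf — visit reed.
          Visit kale.
        Visit lime.
      At plum: no right child.
      Visit plum.
    At sage: no right child.
    Visit sage.
  Visit ivy.
Visit teak.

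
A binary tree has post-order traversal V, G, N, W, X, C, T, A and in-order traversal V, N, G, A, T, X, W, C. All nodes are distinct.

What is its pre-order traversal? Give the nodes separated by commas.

A, N, V, G, T, C, X, W

The last element of post-order is the root; it splits in-order into left and right subtrees.
Root A: left subtree has 3 nodes {V, N, G}, right has 4 {T, X, W, C}.
  Root N: left subtree has 1 node {V}, right has 1 {G}.
  Root T: left subtree has 0 nodes { }, right has 3 {X, W, C}.
    Root C: left subtree has 2 nodes {X, W}, right has 0 { }.
      Root X: left subtree has 0 nodes { }, right has 1 {W}.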